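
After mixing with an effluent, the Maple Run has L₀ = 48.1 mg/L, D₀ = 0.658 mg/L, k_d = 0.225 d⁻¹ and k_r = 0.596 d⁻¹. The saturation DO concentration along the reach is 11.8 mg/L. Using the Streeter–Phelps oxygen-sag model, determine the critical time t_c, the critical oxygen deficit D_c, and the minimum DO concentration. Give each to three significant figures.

t_c ≈ 2.56 d; D_c ≈ 10.2 mg/L; min DO ≈ 1.60 mg/L

With k_r/k_d = 2.649 and 1 − D₀(k_r−k_d)/(k_d L₀) = 0.9774,
t_c = ln(2.649 × 0.9774) / (0.596 − 0.225) = ln(2.589) / 0.3710 = 0.9513/0.3710 = 2.564 d.
L(t_c) = L₀ e^(−k_d t_c) = 48.1 × 0.5616 = 27.01 mg/L, and at the critical point k_r D_c = k_d L, so D_c = (0.225/0.596) × 27.01 = 10.20 mg/L.
Minimum DO = C_s − D_c = 11.8 − 10.20 = 1.602 mg/L.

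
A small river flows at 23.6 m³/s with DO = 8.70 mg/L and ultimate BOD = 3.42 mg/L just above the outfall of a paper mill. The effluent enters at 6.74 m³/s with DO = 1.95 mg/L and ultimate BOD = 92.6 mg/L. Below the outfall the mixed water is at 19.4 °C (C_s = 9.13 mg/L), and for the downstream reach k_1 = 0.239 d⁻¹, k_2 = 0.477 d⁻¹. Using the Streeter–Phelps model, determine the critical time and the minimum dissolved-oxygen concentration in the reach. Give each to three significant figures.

Mixed DO = (23.6×8.70 + 6.74×1.95)/(23.6+6.74) = 218.5/30.34 = 7.200 mg/L.
Mixed L₀ = (23.6×3.42 + 6.74×92.6)/(30.34) = 704.8/30.34 = 23.23 mg/L.
Initial deficit D₀ = C_s − DO₀ = 9.13 − 7.200 = 1.930 mg/L.
t_c = (1/0.2380) ln[(0.477/0.239)(1 − 1.930×0.2380/(0.239×23.23))] = 4.202 × ln(1.831) = 2.541 d.
D_c = (0.239/0.477) × 23.23 × e^(−0.239×2.541) = 0.5010 × 23.23 × 0.5448 = 6.342 mg/L.
Minimum DO = 9.13 − 6.342 = 2.788 mg/L.

t_c ≈ 2.54 d; minimum DO ≈ 2.79 mg/L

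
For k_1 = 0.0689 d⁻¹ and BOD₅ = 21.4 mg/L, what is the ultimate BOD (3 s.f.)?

BOD₅ = L₀(1 − e^(−5k_1)) ⇒ L₀ = BOD₅ / (1 − e^(−5×0.0689))
= 21.4 / (1 − 0.7086) = 21.4 / 0.2914 = 73.43 mg/L.

L₀ ≈ 73.4 mg/L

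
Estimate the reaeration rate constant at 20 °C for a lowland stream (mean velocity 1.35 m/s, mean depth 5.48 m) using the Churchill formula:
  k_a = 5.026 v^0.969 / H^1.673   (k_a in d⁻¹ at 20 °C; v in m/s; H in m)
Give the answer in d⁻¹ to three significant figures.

k_a ≈ 0.390 d⁻¹

k_a = 5.026 × 1.35^0.969 / 5.48^1.673 = 5.026 × 1.337 / 17.22 = 0.3904 d⁻¹.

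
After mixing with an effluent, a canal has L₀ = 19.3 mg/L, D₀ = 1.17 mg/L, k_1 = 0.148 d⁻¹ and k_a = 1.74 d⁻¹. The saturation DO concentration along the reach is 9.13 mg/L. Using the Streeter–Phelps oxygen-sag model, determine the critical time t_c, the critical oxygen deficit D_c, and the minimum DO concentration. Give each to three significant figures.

With k_a/k_1 = 11.76 and 1 − D₀(k_a−k_1)/(k_1 L₀) = 0.3479,
t_c = ln(11.76 × 0.3479) / (1.74 − 0.148) = ln(4.090) / 1.592 = 1.409/1.592 = 0.8848 d.
L(t_c) = L₀ e^(−k_1 t_c) = 19.3 × 0.8773 = 16.93 mg/L, and at the critical point k_a D_c = k_1 L, so D_c = (0.148/1.74) × 16.93 = 1.440 mg/L.
Minimum DO = C_s − D_c = 9.13 − 1.440 = 7.690 mg/L.

t_c ≈ 0.885 d; D_c ≈ 1.44 mg/L; min DO ≈ 7.69 mg/L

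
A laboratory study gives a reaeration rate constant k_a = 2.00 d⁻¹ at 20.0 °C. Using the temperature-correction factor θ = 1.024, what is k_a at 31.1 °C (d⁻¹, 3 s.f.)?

k_a(T₂) = k_a(T₁) · θ^(T₂−T₁) = 2.00 × 1.024^(31.1−20.0)
= 2.00 × 1.024^11.1 = 2.00 × 1.301 = 2.602 d⁻¹.

k_a ≈ 2.60 d⁻¹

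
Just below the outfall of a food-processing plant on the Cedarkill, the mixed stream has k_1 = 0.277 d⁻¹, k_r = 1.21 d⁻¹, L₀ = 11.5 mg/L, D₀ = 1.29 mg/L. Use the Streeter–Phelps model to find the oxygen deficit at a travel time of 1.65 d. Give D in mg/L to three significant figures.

D ≈ 1.87 mg/L

k_1 L₀/(k_r−k_1) = 0.277×11.5/(1.21−0.277) = 3.186/0.9330 = 3.414 mg/L.
e^(−k_1 t) = e^(−0.277×1.650) = 0.6331; e^(−k_r t) = e^(−1.21×1.650) = 0.1358.
D = 3.414 × (0.6331 − 0.1358) + 1.29 × 0.1358 = 1.698 + 0.1752 = 1.873 mg/L.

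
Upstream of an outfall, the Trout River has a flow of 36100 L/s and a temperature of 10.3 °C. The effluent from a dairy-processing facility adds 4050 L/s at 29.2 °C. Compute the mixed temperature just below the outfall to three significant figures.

Flow-weighted mixing: C = (Q_r C_r + Q_w C_w)/(Q_r + Q_w)
= (36100×10.3 + 4050×29.2)/(36100 + 4050) = 490100/40150 = 12.21 °C.

12.2 °C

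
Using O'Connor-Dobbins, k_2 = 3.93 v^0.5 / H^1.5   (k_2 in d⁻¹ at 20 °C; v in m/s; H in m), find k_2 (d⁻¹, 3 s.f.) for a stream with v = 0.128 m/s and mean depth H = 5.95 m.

k_2 ≈ 0.0969 d⁻¹

k_2 = 3.93 × 0.128^0.5 / 5.95^1.5 = 3.93 × 0.3578 / 14.51 = 0.09688 d⁻¹.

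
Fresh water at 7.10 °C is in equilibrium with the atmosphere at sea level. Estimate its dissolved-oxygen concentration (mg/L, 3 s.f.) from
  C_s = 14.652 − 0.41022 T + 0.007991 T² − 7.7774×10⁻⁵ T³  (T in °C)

C_s ≈ 12.1 mg/L

C_s = 14.652 − 0.41022×7.10 + 0.007991×7.10² − 7.7774×10⁻⁵×7.10³ = 12.11 mg/L.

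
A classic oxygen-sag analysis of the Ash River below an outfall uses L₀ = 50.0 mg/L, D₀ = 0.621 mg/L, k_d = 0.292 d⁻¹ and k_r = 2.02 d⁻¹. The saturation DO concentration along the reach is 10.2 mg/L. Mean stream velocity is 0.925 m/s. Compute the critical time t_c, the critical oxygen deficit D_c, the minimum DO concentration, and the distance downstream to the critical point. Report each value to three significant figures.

t_c ≈ 1.08 d; D_c ≈ 5.28 mg/L; min DO ≈ 4.92 mg/L; x_c ≈ 85.9 km

t_c = [1/(k_r−k_d)] ln[(k_r/k_d)(1 − D₀(k_r−k_d)/(k_d L₀))]
= [1/(2.02−0.292)] ln[(2.02/0.292)(1 − 0.621×1.728/(0.292×50.0))]
= (1/1.728) ln[6.918 × 0.9265] = 0.5787 × ln(6.409) = 0.5787 × 1.858 = 1.075 d.
L(t_c) = L₀ e^(−k_d t_c) = 50.0 × 0.7306 = 36.53 mg/L, and at the critical point k_r D_c = k_d L, so D_c = (0.292/2.02) × 36.53 = 5.280 mg/L.
Minimum DO = C_s − D_c = 10.2 − 5.280 = 4.920 mg/L.
x_c = v t_c = 0.925 m/s × 1.075 d × 86400 s/d = 85920 m ≈ 85.9 km.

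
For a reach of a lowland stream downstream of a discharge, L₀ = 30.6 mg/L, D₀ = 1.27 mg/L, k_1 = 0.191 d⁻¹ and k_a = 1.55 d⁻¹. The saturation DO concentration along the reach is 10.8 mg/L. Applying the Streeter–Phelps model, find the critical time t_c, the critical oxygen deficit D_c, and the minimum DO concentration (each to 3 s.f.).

t_c ≈ 1.28 d; D_c ≈ 2.95 mg/L; min DO ≈ 7.85 mg/L

At the critical point dD/dt = 0, so k_1 L₀ e^(−k_1 t) = k_a D. Substituting D(t) from the Streeter–Phelps equation and solving for t gives
t_c = ln[(k_a/k_1)(1 − D₀(k_a−k_1)/(k_1 L₀))] / (k_a−k_1).
Here k_a−k_1 = 1.359 d⁻¹ and 1 − D₀(k_a−k_1)/(k_1 L₀) = 1 − 1.27×1.359/(0.191×30.6) = 0.7047, so
t_c = ln(8.115 × 0.7047) / 1.359 = 1.744 / 1.359 = 1.283 d.
D_c = (k_1/k_a) L₀ e^(−k_1 t_c) = (0.191/1.55) × 30.6 × e^(−0.191×1.283) = 0.1232 × 30.6 × 0.7826 = 2.951 mg/L.
Minimum DO = C_s − D_c = 10.8 − 2.951 = 7.849 mg/L.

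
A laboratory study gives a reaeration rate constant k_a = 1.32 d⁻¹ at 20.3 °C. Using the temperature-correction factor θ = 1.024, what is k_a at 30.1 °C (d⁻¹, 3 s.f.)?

k_a(T₂) = k_a(T₁) · θ^(T₂−T₁) = 1.32 × 1.024^(30.1−20.3)
= 1.32 × 1.024^9.80 = 1.32 × 1.262 = 1.665 d⁻¹.

k_a ≈ 1.67 d⁻¹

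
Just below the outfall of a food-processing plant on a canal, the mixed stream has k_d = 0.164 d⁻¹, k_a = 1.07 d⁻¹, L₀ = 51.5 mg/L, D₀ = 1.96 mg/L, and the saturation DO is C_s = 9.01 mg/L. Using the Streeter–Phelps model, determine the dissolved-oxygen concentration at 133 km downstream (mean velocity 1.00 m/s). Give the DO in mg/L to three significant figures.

Travel time t = x/v = 133 km / (1.00 m/s) = 133000 m / 1.00 m/s = 133000 s = 1.539 d.
k_d L₀/(k_a−k_d) = 0.164×51.5/(1.07−0.164) = 8.446/0.9060 = 9.322 mg/L.
e^(−k_d t) = e^(−0.164×1.539) = 0.7769; e^(−k_a t) = e^(−1.07×1.539) = 0.1926.
D = 9.322 × (0.7769 − 0.1926) + 1.96 × 0.1926 = 5.447 + 0.3775 = 5.824 mg/L.
DO = C_s − D = 9.01 − 5.824 = 3.186 mg/L.

DO ≈ 3.19 mg/L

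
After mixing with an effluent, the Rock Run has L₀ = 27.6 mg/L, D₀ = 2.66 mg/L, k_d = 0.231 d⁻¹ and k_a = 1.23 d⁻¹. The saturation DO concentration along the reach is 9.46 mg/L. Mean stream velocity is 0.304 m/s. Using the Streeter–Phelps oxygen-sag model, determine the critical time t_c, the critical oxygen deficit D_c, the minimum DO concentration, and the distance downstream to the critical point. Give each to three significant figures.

t_c ≈ 1.13 d; D_c ≈ 3.99 mg/L; min DO ≈ 5.47 mg/L; x_c ≈ 29.8 km

At the critical point dD/dt = 0, so k_d L₀ e^(−k_d t) = k_a D. Substituting D(t) from the Streeter–Phelps equation and solving for t gives
t_c = ln[(k_a/k_d)(1 − D₀(k_a−k_d)/(k_d L₀))] / (k_a−k_d).
Here k_a−k_d = 0.9990 d⁻¹ and 1 − D₀(k_a−k_d)/(k_d L₀) = 1 − 2.66×0.9990/(0.231×27.6) = 0.5832, so
t_c = ln(5.325 × 0.5832) / 0.9990 = 1.133 / 0.9990 = 1.134 d.
L(t_c) = L₀ e^(−k_d t_c) = 27.6 × 0.7695 = 21.24 mg/L, and at the critical point k_a D_c = k_d L, so D_c = (0.231/1.23) × 21.24 = 3.989 mg/L.
Minimum DO = C_s − D_c = 9.46 − 3.989 = 5.471 mg/L.
x_c = v t_c = 0.304 m/s × 1.134 d × 86400 s/d = 29790 m ≈ 29.8 km.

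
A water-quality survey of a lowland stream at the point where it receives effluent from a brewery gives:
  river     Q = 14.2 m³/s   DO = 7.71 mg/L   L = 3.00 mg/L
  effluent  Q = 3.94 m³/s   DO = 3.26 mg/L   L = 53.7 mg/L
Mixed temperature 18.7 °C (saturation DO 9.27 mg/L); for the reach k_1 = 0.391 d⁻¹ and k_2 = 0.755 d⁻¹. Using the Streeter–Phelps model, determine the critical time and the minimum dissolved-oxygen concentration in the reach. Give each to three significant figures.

Mixed DO = (14.2×7.71 + 3.94×3.26)/(14.2+3.94) = 122.3/18.14 = 6.743 mg/L.
Mixed L₀ = (14.2×3.00 + 3.94×53.7)/(18.14) = 254.2/18.14 = 14.01 mg/L.
Initial deficit D₀ = C_s − DO₀ = 9.27 − 6.743 = 2.527 mg/L.
t_c = (1/0.3640) ln[(0.755/0.391)(1 − 2.527×0.3640/(0.391×14.01))] = 2.747 × ln(1.607) = 1.303 d.
D_c = (0.391/0.755) × 14.01 × e^(−0.391×1.303) = 0.5179 × 14.01 × 0.6008 = 4.360 mg/L.
Minimum DO = 9.27 − 4.360 = 4.910 mg/L.

t_c ≈ 1.30 d; minimum DO ≈ 4.91 mg/L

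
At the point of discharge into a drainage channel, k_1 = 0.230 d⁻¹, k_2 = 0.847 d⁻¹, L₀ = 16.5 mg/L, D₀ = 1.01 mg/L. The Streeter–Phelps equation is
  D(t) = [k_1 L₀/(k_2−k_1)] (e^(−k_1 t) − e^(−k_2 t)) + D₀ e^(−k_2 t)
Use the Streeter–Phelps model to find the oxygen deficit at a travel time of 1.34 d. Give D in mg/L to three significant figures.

k_1 L₀/(k_2−k_1) = 0.230×16.5/(0.847−0.230) = 3.795/0.6170 = 6.151 mg/L.
e^(−k_1 t) = e^(−0.230×1.340) = 0.7348; e^(−k_2 t) = e^(−0.847×1.340) = 0.3214.
D = 6.151 × (0.7348 − 0.3214) + 1.01 × 0.3214 = 2.542 + 0.3246 = 2.867 mg/L.

D ≈ 2.87 mg/L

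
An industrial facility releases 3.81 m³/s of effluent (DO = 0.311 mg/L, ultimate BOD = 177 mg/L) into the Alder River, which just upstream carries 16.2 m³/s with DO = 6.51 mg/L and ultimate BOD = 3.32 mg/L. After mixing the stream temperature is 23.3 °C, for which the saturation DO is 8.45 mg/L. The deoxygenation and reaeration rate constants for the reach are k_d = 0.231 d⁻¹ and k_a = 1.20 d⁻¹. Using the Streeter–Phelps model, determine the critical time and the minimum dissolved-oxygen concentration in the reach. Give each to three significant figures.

Mixed DO = (16.2×6.51 + 3.81×0.311)/(16.2+3.81) = 106.6/20.01 = 5.330 mg/L.
Mixed L₀ = (16.2×3.32 + 3.81×177)/(20.01) = 728.2/20.01 = 36.39 mg/L.
Initial deficit D₀ = C_s − DO₀ = 8.45 − 5.330 = 3.120 mg/L.
t_c = (1/0.9690) ln[(1.20/0.231)(1 − 3.120×0.9690/(0.231×36.39))] = 1.032 × ln(3.326) = 1.240 d.
D_c = (0.231/1.20) × 36.39 × e^(−0.231×1.240) = 0.1925 × 36.39 × 0.7509 = 5.260 mg/L.
Minimum DO = 8.45 − 5.260 = 3.190 mg/L.

t_c ≈ 1.24 d; minimum DO ≈ 3.19 mg/L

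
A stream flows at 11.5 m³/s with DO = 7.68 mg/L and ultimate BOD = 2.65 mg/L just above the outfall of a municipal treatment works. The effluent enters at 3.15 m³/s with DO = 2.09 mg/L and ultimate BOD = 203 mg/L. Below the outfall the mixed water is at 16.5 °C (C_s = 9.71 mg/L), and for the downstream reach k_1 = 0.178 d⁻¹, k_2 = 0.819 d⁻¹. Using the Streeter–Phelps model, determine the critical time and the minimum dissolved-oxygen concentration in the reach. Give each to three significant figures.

Mixed DO = (11.5×7.68 + 3.15×2.09)/(11.5+3.15) = 94.90/14.65 = 6.478 mg/L.
Mixed L₀ = (11.5×2.65 + 3.15×203)/(14.65) = 669.9/14.65 = 45.73 mg/L.
Initial deficit D₀ = C_s − DO₀ = 9.71 − 6.478 = 3.232 mg/L.
t_c = (1/0.6410) ln[(0.819/0.178)(1 − 3.232×0.6410/(0.178×45.73))] = 1.560 × ln(3.430) = 1.923 d.
D_c = (0.178/0.819) × 45.73 × e^(−0.178×1.923) = 0.2173 × 45.73 × 0.7102 = 7.058 mg/L.
Minimum DO = 9.71 − 7.058 = 2.652 mg/L.

t_c ≈ 1.92 d; minimum DO ≈ 2.65 mg/L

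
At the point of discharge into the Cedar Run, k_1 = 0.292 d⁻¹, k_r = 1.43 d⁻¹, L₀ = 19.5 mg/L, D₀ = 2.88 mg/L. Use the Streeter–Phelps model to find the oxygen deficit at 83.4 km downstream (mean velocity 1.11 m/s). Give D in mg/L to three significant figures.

Travel time t = x/v = 83.4 km / (1.11 m/s) = 83400 m / 1.11 m/s = 75140 s = 0.8696 d.
k_1 L₀/(k_r−k_1) = 0.292×19.5/(1.43−0.292) = 5.694/1.138 = 5.004 mg/L.
e^(−k_1 t) = e^(−0.292×0.8696) = 0.7757; e^(−k_r t) = e^(−1.43×0.8696) = 0.2884.
D = 5.004 × (0.7757 − 0.2884) + 2.88 × 0.2884 = 2.439 + 0.8305 = 3.269 mg/L.

D ≈ 3.27 mg/L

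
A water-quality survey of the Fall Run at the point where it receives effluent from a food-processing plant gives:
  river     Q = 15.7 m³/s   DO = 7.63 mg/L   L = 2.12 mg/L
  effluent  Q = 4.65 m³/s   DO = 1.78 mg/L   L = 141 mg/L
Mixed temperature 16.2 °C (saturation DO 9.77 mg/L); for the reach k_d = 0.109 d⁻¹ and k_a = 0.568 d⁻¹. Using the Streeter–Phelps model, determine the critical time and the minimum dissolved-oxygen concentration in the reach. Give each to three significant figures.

t_c ≈ 2.36 d; minimum DO ≈ 4.75 mg/L

Mixed DO = (15.7×7.63 + 4.65×1.78)/(15.7+4.65) = 128.1/20.35 = 6.293 mg/L.
Mixed L₀ = (15.7×2.12 + 4.65×141)/(20.35) = 688.9/20.35 = 33.85 mg/L.
Initial deficit D₀ = C_s − DO₀ = 9.77 − 6.293 = 3.477 mg/L.
t_c = (1/0.4590) ln[(0.568/0.109)(1 − 3.477×0.4590/(0.109×33.85))] = 2.179 × ln(2.957) = 2.362 d.
D_c = (0.109/0.568) × 33.85 × e^(−0.109×2.362) = 0.1919 × 33.85 × 0.7730 = 5.022 mg/L.
Minimum DO = 9.77 − 5.022 = 4.748 mg/L.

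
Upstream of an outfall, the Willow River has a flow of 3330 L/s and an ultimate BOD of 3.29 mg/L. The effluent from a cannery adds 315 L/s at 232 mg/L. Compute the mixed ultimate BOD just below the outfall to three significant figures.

23.1 mg/L

Flow-weighted mixing: C = (Q_r C_r + Q_w C_w)/(Q_r + Q_w)
= (3330×3.29 + 315×232)/(3330 + 315) = 84040/3645 = 23.06 mg/L.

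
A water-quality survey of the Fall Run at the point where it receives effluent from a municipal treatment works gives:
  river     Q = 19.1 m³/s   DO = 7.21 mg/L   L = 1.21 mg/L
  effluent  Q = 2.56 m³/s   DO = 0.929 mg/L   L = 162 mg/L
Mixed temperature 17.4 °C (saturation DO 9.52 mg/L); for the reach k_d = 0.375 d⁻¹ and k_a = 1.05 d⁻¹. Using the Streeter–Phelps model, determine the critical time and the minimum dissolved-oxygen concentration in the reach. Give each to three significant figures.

Mixed DO = (19.1×7.21 + 2.56×0.929)/(19.1+2.56) = 140.1/21.66 = 6.468 mg/L.
Mixed L₀ = (19.1×1.21 + 2.56×162)/(21.66) = 437.8/21.66 = 20.21 mg/L.
Initial deficit D₀ = C_s − DO₀ = 9.52 − 6.468 = 3.052 mg/L.
t_c = (1/0.6750) ln[(1.05/0.375)(1 − 3.052×0.6750/(0.375×20.21))] = 1.481 × ln(2.039) = 1.055 d.
D_c = (0.375/1.05) × 20.21 × e^(−0.375×1.055) = 0.3571 × 20.21 × 0.6731 = 4.860 mg/L.
Minimum DO = 9.52 − 4.860 = 4.660 mg/L.

t_c ≈ 1.06 d; minimum DO ≈ 4.66 mg/L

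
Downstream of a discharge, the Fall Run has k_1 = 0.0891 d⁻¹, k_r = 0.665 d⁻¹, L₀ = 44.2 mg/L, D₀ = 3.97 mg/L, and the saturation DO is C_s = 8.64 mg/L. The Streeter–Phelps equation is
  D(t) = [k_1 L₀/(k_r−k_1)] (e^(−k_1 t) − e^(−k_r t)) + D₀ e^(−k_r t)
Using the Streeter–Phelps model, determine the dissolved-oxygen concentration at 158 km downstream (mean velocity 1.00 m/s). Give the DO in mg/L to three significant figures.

Travel time t = x/v = 158 km / (1.00 m/s) = 158000 m / 1.00 m/s = 158000 s = 1.829 d.
k_1 L₀/(k_r−k_1) = 0.0891×44.2/(0.665−0.0891) = 3.938/0.5759 = 6.838 mg/L.
e^(−k_1 t) = e^(−0.0891×1.829) = 0.8496; e^(−k_r t) = e^(−0.665×1.829) = 0.2964.
D = 6.838 × (0.8496 − 0.2964) + 3.97 × 0.2964 = 3.783 + 1.177 = 4.960 mg/L.
DO = C_s − D = 8.64 − 4.960 = 3.680 mg/L.

DO ≈ 3.68 mg/L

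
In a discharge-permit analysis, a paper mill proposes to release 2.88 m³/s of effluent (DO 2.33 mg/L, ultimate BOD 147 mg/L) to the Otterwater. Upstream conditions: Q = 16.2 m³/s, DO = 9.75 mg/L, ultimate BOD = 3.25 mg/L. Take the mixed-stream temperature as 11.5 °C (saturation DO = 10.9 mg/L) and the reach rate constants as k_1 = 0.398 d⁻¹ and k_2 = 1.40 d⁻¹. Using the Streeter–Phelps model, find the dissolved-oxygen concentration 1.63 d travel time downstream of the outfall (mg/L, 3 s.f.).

Mixed DO = (16.2×9.75 + 2.88×2.33)/(16.2+2.88) = 164.7/19.08 = 8.630 mg/L.
Mixed L₀ = (16.2×3.25 + 2.88×147)/(19.08) = 476.0/19.08 = 24.95 mg/L.
Initial deficit D₀ = C_s − DO₀ = 10.9 − 8.630 = 2.270 mg/L.
D(1.63) = [0.398×24.95/(1.40−0.398)](e^(−0.398×1.63) − e^(−1.40×1.63)) + 2.270 e^(−1.40×1.63)
= 9.910 × (0.5227 − 0.1021) + 2.270 × 0.1021 = 4.400 mg/L.
DO = 10.9 − 4.400 = 6.500 mg/L.

DO ≈ 6.50 mg/L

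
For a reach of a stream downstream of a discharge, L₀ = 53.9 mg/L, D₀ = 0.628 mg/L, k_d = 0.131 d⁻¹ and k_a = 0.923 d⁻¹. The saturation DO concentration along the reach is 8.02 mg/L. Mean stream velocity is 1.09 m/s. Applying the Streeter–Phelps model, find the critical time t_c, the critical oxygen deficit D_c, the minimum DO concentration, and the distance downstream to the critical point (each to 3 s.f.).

t_c ≈ 2.37 d; D_c ≈ 5.61 mg/L; min DO ≈ 2.41 mg/L; x_c ≈ 223 km

With k_a/k_d = 7.046 and 1 − D₀(k_a−k_d)/(k_d L₀) = 0.9296,
t_c = ln(7.046 × 0.9296) / (0.923 − 0.131) = ln(6.549) / 0.7920 = 1.879/0.7920 = 2.373 d.
D_c = (k_d/k_a) L₀ e^(−k_d t_c) = (0.131/0.923) × 53.9 × e^(−0.131×2.373) = 0.1419 × 53.9 × 0.7328 = 5.606 mg/L.
Minimum DO = C_s − D_c = 8.02 − 5.606 = 2.414 mg/L.
x_c = v t_c = 1.09 m/s × 2.373 d × 86400 s/d = 223500 m ≈ 223 km.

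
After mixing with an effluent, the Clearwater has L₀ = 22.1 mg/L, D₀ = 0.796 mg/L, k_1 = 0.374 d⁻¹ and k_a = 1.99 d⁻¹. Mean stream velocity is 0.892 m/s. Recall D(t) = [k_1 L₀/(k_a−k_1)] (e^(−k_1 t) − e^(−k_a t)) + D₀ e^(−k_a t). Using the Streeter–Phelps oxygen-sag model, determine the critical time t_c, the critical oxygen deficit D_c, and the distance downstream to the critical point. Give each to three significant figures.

t_c ≈ 0.930 d; D_c ≈ 2.93 mg/L; x_c ≈ 71.7 km

With k_a/k_1 = 5.321 and 1 − D₀(k_a−k_1)/(k_1 L₀) = 0.8444,
t_c = ln(5.321 × 0.8444) / (1.99 − 0.374) = ln(4.493) / 1.616 = 1.502/1.616 = 0.9297 d.
D_c = (k_1/k_a) L₀ e^(−k_1 t_c) = (0.374/1.99) × 22.1 × e^(−0.374×0.9297) = 0.1879 × 22.1 × 0.7063 = 2.934 mg/L.
x_c = v t_c = 0.892 m/s × 0.9297 d × 86400 s/d = 71650 m ≈ 71.7 km.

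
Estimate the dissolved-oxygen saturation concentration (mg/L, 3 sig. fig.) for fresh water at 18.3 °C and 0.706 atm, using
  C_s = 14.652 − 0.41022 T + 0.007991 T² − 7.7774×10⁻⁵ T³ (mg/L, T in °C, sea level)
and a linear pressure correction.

At sea level: C_s = 14.652 − 0.41022×18.3 + 0.007991×18.3² − 7.7774×10⁻⁵×18.3³ = 9.344 mg/L.
Pressure correction: C_s' = 9.344 × 0.706 = 6.597 mg/L.

C_s ≈ 6.60 mg/L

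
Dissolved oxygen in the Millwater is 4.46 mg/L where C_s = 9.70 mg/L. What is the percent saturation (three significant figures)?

% saturation = C/C_s × 100 = 4.46/9.70 × 100 = 46.0 %.

46.0 % saturation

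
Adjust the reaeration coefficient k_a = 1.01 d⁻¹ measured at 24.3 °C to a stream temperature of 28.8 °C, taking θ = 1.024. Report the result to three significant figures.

k_a(T₂) = k_a(T₁) · θ^(T₂−T₁) = 1.01 × 1.024^(28.8−24.3)
= 1.01 × 1.024^4.50 = 1.01 × 1.113 = 1.124 d⁻¹.

k_a ≈ 1.12 d⁻¹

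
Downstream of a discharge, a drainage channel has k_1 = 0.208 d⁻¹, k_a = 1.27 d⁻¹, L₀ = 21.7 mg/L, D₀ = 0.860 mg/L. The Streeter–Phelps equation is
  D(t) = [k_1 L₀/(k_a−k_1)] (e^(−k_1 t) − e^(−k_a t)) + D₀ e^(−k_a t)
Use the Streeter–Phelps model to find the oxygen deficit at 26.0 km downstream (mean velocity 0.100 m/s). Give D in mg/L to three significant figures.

Travel time t = x/v = 26.0 km / (0.100 m/s) = 26000 m / 0.100 m/s = 260000 s = 3.009 d.
k_1 L₀/(k_a−k_1) = 0.208×21.7/(1.27−0.208) = 4.514/1.062 = 4.250 mg/L.
e^(−k_1 t) = e^(−0.208×3.009) = 0.5348; e^(−k_a t) = e^(−1.27×3.009) = 0.02189.
D = 4.250 × (0.5348 − 0.02189) + 0.860 × 0.02189 = 2.180 + 0.01882 = 2.199 mg/L.

D ≈ 2.20 mg/L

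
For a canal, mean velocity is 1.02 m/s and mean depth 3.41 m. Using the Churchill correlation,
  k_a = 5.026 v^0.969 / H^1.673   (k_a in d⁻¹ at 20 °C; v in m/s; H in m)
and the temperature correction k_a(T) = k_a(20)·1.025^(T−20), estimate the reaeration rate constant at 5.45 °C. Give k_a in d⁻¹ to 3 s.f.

k_a(20) = 5.026 × 1.02^0.969 / 3.41^1.673 = 5.026 × 1.019 / 7.786 = 0.6580 d⁻¹.
k_a(5.45) = 0.6580 × 1.025^(5.45−20) = 0.6580 × 0.6982 = 0.4594 d⁻¹.

k_a ≈ 0.459 d⁻¹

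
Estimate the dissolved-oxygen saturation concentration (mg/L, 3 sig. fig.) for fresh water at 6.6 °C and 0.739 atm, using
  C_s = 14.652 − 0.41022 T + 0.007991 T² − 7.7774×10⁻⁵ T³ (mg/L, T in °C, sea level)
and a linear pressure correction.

C_s ≈ 9.07 mg/L

At sea level: C_s = 14.652 − 0.41022×6.6 + 0.007991×6.6² − 7.7774×10⁻⁵×6.6³ = 12.27 mg/L.
Pressure correction: C_s' = 12.27 × 0.739 = 9.068 mg/L.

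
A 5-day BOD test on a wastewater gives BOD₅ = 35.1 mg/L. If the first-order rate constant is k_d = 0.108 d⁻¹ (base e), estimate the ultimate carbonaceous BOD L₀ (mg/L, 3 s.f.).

L₀ ≈ 84.1 mg/L

BOD₅ = L₀(1 − e^(−5k_d)) ⇒ L₀ = BOD₅ / (1 − e^(−5×0.108))
= 35.1 / (1 − 0.5827) = 35.1 / 0.4173 = 84.12 mg/L.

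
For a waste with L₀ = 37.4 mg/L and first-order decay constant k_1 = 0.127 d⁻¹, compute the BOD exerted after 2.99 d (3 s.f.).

y ≈ 11.8 mg/L

y_t = L₀(1 − e^(−k_1 t)) = 37.4 × (1 − e^(−0.127×2.99))
= 37.4 × (1 − 0.6840) = 37.4 × 0.3160 = 11.82 mg/L.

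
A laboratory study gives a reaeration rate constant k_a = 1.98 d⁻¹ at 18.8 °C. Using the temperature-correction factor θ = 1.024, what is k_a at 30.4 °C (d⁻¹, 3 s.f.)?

k_a ≈ 2.61 d⁻¹

k_a(T₂) = k_a(T₁) · θ^(T₂−T₁) = 1.98 × 1.024^(30.4−18.8)
= 1.98 × 1.024^11.6 = 1.98 × 1.317 = 2.607 d⁻¹.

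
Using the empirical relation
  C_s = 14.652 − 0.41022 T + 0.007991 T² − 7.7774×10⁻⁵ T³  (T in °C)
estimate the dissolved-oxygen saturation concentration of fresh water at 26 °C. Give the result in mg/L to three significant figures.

C_s ≈ 8.02 mg/L

C_s = 14.652 − 0.41022×26 + 0.007991×26² − 7.7774×10⁻⁵×26³ = 8.021 mg/L.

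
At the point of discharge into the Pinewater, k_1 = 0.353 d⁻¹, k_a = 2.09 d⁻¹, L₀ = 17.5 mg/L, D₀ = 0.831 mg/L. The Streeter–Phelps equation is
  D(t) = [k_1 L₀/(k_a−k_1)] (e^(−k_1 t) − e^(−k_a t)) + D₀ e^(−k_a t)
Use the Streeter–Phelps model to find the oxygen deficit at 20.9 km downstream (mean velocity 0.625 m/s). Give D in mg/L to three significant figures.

Travel time t = x/v = 20.9 km / (0.625 m/s) = 20900 m / 0.625 m/s = 33440 s = 0.3870 d.
k_1 L₀/(k_a−k_1) = 0.353×17.5/(2.09−0.353) = 6.177/1.737 = 3.556 mg/L.
e^(−k_1 t) = e^(−0.353×0.3870) = 0.8723; e^(−k_a t) = e^(−2.09×0.3870) = 0.4453.
D = 3.556 × (0.8723 − 0.4453) + 0.831 × 0.4453 = 1.518 + 0.3701 = 1.889 mg/L.

D ≈ 1.89 mg/L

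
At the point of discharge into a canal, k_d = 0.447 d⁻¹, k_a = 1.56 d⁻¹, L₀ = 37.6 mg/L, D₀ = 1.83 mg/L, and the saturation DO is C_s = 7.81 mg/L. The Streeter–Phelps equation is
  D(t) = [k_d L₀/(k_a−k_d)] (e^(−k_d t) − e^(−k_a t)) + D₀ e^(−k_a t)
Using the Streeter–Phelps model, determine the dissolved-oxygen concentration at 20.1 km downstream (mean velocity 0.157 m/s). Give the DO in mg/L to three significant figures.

DO ≈ 1.34 mg/L

Travel time t = x/v = 20.1 km / (0.157 m/s) = 20100 m / 0.157 m/s = 128000 s = 1.482 d.
k_d L₀/(k_a−k_d) = 0.447×37.6/(1.56−0.447) = 16.81/1.113 = 15.10 mg/L.
e^(−k_d t) = e^(−0.447×1.482) = 0.5156; e^(−k_a t) = e^(−1.56×1.482) = 0.09911.
D = 15.10 × (0.5156 − 0.09911) + 1.83 × 0.09911 = 6.290 + 0.1814 = 6.471 mg/L.
DO = C_s − D = 7.81 − 6.471 = 1.339 mg/L.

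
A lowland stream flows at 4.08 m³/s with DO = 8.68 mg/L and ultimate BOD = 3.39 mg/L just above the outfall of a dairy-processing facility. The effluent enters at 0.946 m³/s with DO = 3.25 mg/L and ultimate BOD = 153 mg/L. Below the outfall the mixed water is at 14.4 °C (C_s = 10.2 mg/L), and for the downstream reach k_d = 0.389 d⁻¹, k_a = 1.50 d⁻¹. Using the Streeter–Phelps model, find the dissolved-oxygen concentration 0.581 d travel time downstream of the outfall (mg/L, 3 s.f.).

DO ≈ 4.95 mg/L

Mixed DO = (4.08×8.68 + 0.946×3.25)/(4.08+0.946) = 38.49/5.026 = 7.658 mg/L.
Mixed L₀ = (4.08×3.39 + 0.946×153)/(5.026) = 158.6/5.026 = 31.55 mg/L.
Initial deficit D₀ = C_s − DO₀ = 10.2 − 7.658 = 2.542 mg/L.
D(0.581) = [0.389×31.55/(1.50−0.389)](e^(−0.389×0.581) − e^(−1.50×0.581)) + 2.542 e^(−1.50×0.581)
= 11.05 × (0.7977 − 0.4183) + 2.542 × 0.4183 = 5.254 mg/L.
DO = 10.2 − 5.254 = 4.946 mg/L.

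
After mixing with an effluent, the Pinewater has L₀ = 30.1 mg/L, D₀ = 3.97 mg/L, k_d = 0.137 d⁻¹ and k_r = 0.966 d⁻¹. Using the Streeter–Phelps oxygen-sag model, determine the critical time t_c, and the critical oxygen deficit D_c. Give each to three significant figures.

t_c ≈ 0.426 d; D_c ≈ 4.03 mg/L

At the critical point dD/dt = 0, so k_d L₀ e^(−k_d t) = k_r D. Substituting D(t) from the Streeter–Phelps equation and solving for t gives
t_c = ln[(k_r/k_d)(1 − D₀(k_r−k_d)/(k_d L₀))] / (k_r−k_d).
Here k_r−k_d = 0.8290 d⁻¹ and 1 − D₀(k_r−k_d)/(k_d L₀) = 1 − 3.97×0.8290/(0.137×30.1) = 0.2019, so
t_c = ln(7.051 × 0.2019) / 0.8290 = 0.3532 / 0.8290 = 0.4260 d.
D_c = (k_d/k_r) L₀ e^(−k_d t_c) = (0.137/0.966) × 30.1 × e^(−0.137×0.4260) = 0.1418 × 30.1 × 0.9433 = 4.027 mg/L.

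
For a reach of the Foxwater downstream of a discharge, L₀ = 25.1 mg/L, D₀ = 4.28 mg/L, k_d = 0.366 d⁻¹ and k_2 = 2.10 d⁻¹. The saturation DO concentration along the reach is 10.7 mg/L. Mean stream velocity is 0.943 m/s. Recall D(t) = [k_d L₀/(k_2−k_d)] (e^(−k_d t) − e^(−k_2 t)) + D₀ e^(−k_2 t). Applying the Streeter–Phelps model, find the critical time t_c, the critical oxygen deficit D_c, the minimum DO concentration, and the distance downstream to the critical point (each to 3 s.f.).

t_c ≈ 0.0562 d; D_c ≈ 4.29 mg/L; min DO ≈ 6.41 mg/L; x_c ≈ 4.58 km

At the critical point dD/dt = 0, so k_d L₀ e^(−k_d t) = k_2 D. Substituting D(t) from the Streeter–Phelps equation and solving for t gives
t_c = ln[(k_2/k_d)(1 − D₀(k_2−k_d)/(k_d L₀))] / (k_2−k_d).
Here k_2−k_d = 1.734 d⁻¹ and 1 − D₀(k_2−k_d)/(k_d L₀) = 1 − 4.28×1.734/(0.366×25.1) = 0.1921, so
t_c = ln(5.738 × 0.1921) / 1.734 = 0.09751 / 1.734 = 0.05623 d.
L(t_c) = L₀ e^(−k_d t_c) = 25.1 × 0.9796 = 24.59 mg/L, and at the critical point k_2 D_c = k_d L, so D_c = (0.366/2.10) × 24.59 = 4.285 mg/L.
Minimum DO = C_s − D_c = 10.7 − 4.285 = 6.415 mg/L.
x_c = v t_c = 0.943 m/s × 0.05623 d × 86400 s/d = 4582 m ≈ 4.58 km.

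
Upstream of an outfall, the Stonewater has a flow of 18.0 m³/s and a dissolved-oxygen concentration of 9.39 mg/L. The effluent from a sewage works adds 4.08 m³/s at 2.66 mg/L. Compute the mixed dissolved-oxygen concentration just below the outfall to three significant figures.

Flow-weighted mixing: C = (Q_r C_r + Q_w C_w)/(Q_r + Q_w)
= (18.0×9.39 + 4.08×2.66)/(18.0 + 4.08) = 179.9/22.08 = 8.146 mg/L.

8.15 mg/L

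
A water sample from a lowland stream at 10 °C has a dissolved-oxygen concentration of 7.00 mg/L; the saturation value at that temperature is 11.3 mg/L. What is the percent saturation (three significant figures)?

% saturation = C/C_s × 100 = 7.00/11.3 × 100 = 61.9 %.

61.9 % saturation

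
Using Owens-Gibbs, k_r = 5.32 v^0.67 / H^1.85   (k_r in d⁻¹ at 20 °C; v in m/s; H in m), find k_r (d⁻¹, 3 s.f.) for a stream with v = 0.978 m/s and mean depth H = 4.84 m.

k_r = 5.32 × 0.978^0.67 / 4.84^1.85 = 5.32 × 0.9852 / 18.49 = 0.2834 d⁻¹.

k_r ≈ 0.283 d⁻¹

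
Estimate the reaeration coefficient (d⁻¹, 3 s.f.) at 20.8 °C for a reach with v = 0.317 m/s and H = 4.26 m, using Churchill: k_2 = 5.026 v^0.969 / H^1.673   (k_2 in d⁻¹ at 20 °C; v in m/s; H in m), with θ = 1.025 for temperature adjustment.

k_2 ≈ 0.149 d⁻¹

k_2(20) = 5.026 × 0.317^0.969 / 4.26^1.673 = 5.026 × 0.3285 / 11.30 = 0.1461 d⁻¹.
k_2(20.8) = 0.1461 × 1.025^(20.8−20) = 0.1461 × 1.020 = 0.1490 d⁻¹.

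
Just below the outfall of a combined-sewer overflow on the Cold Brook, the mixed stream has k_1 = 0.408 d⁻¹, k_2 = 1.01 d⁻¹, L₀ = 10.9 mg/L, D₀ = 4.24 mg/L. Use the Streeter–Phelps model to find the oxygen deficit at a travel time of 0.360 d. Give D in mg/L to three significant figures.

D ≈ 4.19 mg/L

k_1 L₀/(k_2−k_1) = 0.408×10.9/(1.01−0.408) = 4.447/0.6020 = 7.387 mg/L.
e^(−k_1 t) = e^(−0.408×0.3600) = 0.8634; e^(−k_2 t) = e^(−1.01×0.3600) = 0.6952.
D = 7.387 × (0.8634 − 0.6952) + 4.24 × 0.6952 = 1.243 + 2.948 = 4.190 mg/L.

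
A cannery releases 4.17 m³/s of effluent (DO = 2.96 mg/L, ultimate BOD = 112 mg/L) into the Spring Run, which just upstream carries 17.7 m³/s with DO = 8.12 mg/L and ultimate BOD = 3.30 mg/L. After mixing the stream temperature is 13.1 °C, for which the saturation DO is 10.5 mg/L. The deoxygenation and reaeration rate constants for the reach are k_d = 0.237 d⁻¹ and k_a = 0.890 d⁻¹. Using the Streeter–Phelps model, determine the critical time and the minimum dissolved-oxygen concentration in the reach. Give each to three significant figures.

t_c ≈ 1.28 d; minimum DO ≈ 5.78 mg/L

Mixed DO = (17.7×8.12 + 4.17×2.96)/(17.7+4.17) = 156.1/21.87 = 7.136 mg/L.
Mixed L₀ = (17.7×3.30 + 4.17×112)/(21.87) = 525.4/21.87 = 24.03 mg/L.
Initial deficit D₀ = C_s − DO₀ = 10.5 − 7.136 = 3.364 mg/L.
t_c = (1/0.6530) ln[(0.890/0.237)(1 − 3.364×0.6530/(0.237×24.03))] = 1.531 × ln(2.307) = 1.280 d.
D_c = (0.237/0.890) × 24.03 × e^(−0.237×1.280) = 0.2663 × 24.03 × 0.7383 = 4.724 mg/L.
Minimum DO = 10.5 − 4.724 = 5.776 mg/L.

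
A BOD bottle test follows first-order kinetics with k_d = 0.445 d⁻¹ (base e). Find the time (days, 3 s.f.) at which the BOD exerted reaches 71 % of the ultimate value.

t ≈ 2.78 d

y/L₀ = 1 − e^(−k_d t) = 0.71 ⇒ e^(−k_d t) = 0.290
t = −ln(0.290) / 0.445 = 1.238 / 0.445 = 2.782 d.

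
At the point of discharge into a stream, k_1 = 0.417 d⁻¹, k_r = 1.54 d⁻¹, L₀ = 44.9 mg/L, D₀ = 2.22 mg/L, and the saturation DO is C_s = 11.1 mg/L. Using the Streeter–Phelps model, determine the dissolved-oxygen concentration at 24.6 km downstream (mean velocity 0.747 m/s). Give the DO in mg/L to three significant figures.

Travel time t = x/v = 24.6 km / (0.747 m/s) = 24600 m / 0.747 m/s = 32930 s = 0.3812 d.
k_1 L₀/(k_r−k_1) = 0.417×44.9/(1.54−0.417) = 18.72/1.123 = 16.67 mg/L.
e^(−k_1 t) = e^(−0.417×0.3812) = 0.8530; e^(−k_r t) = e^(−1.54×0.3812) = 0.5560.
D = 16.67 × (0.8530 − 0.5560) + 2.22 × 0.5560 = 4.952 + 1.234 = 6.187 mg/L.
DO = C_s − D = 11.1 − 6.187 = 4.913 mg/L.

DO ≈ 4.91 mg/L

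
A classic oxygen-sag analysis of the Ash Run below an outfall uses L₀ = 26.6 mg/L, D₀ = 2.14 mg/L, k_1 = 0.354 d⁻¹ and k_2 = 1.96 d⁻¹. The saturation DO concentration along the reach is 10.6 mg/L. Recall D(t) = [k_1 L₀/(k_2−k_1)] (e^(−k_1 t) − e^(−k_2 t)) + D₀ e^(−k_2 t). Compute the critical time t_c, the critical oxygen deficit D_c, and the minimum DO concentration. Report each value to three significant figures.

At the critical point dD/dt = 0, so k_1 L₀ e^(−k_1 t) = k_2 D. Substituting D(t) from the Streeter–Phelps equation and solving for t gives
t_c = ln[(k_2/k_1)(1 − D₀(k_2−k_1)/(k_1 L₀))] / (k_2−k_1).
Here k_2−k_1 = 1.606 d⁻¹ and 1 − D₀(k_2−k_1)/(k_1 L₀) = 1 − 2.14×1.606/(0.354×26.6) = 0.6350, so
t_c = ln(5.537 × 0.6350) / 1.606 = 1.257 / 1.606 = 0.7829 d.
L(t_c) = L₀ e^(−k_1 t_c) = 26.6 × 0.7580 = 20.16 mg/L, and at the critical point k_2 D_c = k_1 L, so D_c = (0.354/1.96) × 20.16 = 3.641 mg/L.
Minimum DO = C_s − D_c = 10.6 − 3.641 = 6.959 mg/L.

t_c ≈ 0.783 d; D_c ≈ 3.64 mg/L; min DO ≈ 6.96 mg/L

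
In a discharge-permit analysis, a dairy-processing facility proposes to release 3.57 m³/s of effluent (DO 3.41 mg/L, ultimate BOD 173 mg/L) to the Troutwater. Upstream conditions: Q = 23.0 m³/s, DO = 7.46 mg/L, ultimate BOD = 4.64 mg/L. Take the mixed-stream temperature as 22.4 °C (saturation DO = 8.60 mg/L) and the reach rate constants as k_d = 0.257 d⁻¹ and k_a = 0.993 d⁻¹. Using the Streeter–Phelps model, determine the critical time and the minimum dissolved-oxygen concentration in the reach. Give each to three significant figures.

Mixed DO = (23.0×7.46 + 3.57×3.41)/(23.0+3.57) = 183.8/26.57 = 6.916 mg/L.
Mixed L₀ = (23.0×4.64 + 3.57×173)/(26.57) = 724.3/26.57 = 27.26 mg/L.
Initial deficit D₀ = C_s − DO₀ = 8.60 − 6.916 = 1.684 mg/L.
t_c = (1/0.7360) ln[(0.993/0.257)(1 − 1.684×0.7360/(0.257×27.26))] = 1.359 × ln(3.180) = 1.572 d.
D_c = (0.257/0.993) × 27.26 × e^(−0.257×1.572) = 0.2588 × 27.26 × 0.6677 = 4.711 mg/L.
Minimum DO = 8.60 − 4.711 = 3.889 mg/L.

t_c ≈ 1.57 d; minimum DO ≈ 3.89 mg/L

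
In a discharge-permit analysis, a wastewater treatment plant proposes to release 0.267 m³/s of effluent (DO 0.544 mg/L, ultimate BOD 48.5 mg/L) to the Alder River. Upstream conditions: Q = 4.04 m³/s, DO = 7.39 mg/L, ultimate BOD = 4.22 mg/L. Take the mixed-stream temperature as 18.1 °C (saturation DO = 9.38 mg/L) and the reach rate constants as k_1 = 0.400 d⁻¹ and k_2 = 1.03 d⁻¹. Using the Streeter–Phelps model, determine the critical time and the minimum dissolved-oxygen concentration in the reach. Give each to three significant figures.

Mixed DO = (4.04×7.39 + 0.267×0.544)/(4.04+0.267) = 30.00/4.307 = 6.966 mg/L.
Mixed L₀ = (4.04×4.22 + 0.267×48.5)/(4.307) = 30.00/4.307 = 6.965 mg/L.
Initial deficit D₀ = C_s − DO₀ = 9.38 − 6.966 = 2.414 mg/L.
t_c = (1/0.6300) ln[(1.03/0.400)(1 − 2.414×0.6300/(0.400×6.965))] = 1.587 × ln(1.169) = 0.2480 d.
D_c = (0.400/1.03) × 6.965 × e^(−0.400×0.2480) = 0.3883 × 6.965 × 0.9055 = 2.449 mg/L.
Minimum DO = 9.38 − 2.449 = 6.931 mg/L.

t_c ≈ 0.248 d; minimum DO ≈ 6.93 mg/L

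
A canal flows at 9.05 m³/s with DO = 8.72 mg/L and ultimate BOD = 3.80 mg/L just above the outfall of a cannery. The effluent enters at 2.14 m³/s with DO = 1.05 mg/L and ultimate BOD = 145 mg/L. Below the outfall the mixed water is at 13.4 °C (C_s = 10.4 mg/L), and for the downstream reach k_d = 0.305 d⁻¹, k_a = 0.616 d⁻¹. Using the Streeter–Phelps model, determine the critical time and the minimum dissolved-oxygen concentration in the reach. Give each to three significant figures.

t_c ≈ 1.91 d; minimum DO ≈ 1.87 mg/L

Mixed DO = (9.05×8.72 + 2.14×1.05)/(9.05+2.14) = 81.16/11.19 = 7.253 mg/L.
Mixed L₀ = (9.05×3.80 + 2.14×145)/(11.19) = 344.7/11.19 = 30.80 mg/L.
Initial deficit D₀ = C_s − DO₀ = 10.4 − 7.253 = 3.147 mg/L.
t_c = (1/0.3110) ln[(0.616/0.305)(1 − 3.147×0.3110/(0.305×30.80))] = 3.215 × ln(1.809) = 1.907 d.
D_c = (0.305/0.616) × 30.80 × e^(−0.305×1.907) = 0.4951 × 30.80 × 0.5591 = 8.527 mg/L.
Minimum DO = 10.4 − 8.527 = 1.873 mg/L.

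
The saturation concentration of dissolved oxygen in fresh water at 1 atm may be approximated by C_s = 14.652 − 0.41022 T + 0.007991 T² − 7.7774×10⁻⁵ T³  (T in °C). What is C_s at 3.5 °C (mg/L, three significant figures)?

C_s = 14.652 − 0.41022×3.5 + 0.007991×3.5² − 7.7774×10⁻⁵×3.5³ = 13.31 mg/L.

C_s ≈ 13.3 mg/L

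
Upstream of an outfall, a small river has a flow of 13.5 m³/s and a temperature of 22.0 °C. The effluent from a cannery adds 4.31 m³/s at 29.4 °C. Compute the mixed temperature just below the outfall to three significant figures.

Flow-weighted mixing: C = (Q_r C_r + Q_w C_w)/(Q_r + Q_w)
= (13.5×22.0 + 4.31×29.4)/(13.5 + 4.31) = 423.7/17.81 = 23.79 °C.

23.8 °C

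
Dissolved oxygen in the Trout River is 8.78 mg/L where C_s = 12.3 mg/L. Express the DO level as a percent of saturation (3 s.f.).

% saturation = C/C_s × 100 = 8.78/12.3 × 100 = 71.4 %.

71.4 % saturation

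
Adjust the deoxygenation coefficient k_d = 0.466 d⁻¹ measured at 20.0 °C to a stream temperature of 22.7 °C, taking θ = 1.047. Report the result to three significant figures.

k_d ≈ 0.528 d⁻¹

k_d(T₂) = k_d(T₁) · θ^(T₂−T₁) = 0.466 × 1.047^(22.7−20.0)
= 0.466 × 1.047^2.70 = 0.466 × 1.132 = 0.5275 d⁻¹.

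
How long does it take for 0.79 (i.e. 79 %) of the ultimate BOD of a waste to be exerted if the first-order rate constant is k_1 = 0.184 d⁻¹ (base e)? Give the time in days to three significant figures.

y/L₀ = 1 − e^(−k_1 t) = 0.79 ⇒ e^(−k_1 t) = 0.210
t = −ln(0.210) / 0.184 = 1.561 / 0.184 = 8.482 d.

t ≈ 8.48 d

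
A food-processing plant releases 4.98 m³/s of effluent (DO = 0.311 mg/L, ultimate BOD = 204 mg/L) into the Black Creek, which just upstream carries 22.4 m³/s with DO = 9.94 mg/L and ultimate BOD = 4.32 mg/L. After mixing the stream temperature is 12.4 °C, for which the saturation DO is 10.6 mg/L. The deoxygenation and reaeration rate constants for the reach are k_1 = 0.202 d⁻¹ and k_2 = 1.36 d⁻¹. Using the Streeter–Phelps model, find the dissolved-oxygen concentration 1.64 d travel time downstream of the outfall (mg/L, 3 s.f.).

DO ≈ 6.01 mg/L

Mixed DO = (22.4×9.94 + 4.98×0.311)/(22.4+4.98) = 224.2/27.38 = 8.189 mg/L.
Mixed L₀ = (22.4×4.32 + 4.98×204)/(27.38) = 1113/27.38 = 40.64 mg/L.
Initial deficit D₀ = C_s − DO₀ = 10.6 − 8.189 = 2.411 mg/L.
D(1.64) = [0.202×40.64/(1.36−0.202)](e^(−0.202×1.64) − e^(−1.36×1.64)) + 2.411 e^(−1.36×1.64)
= 7.089 × (0.7180 − 0.1075) + 2.411 × 0.1075 = 4.587 mg/L.
DO = 10.6 − 4.587 = 6.013 mg/L.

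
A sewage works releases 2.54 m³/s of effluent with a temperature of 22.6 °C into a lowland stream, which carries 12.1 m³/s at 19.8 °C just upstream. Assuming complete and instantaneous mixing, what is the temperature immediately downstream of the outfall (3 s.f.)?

20.3 °C

Flow-weighted mixing: C = (Q_r C_r + Q_w C_w)/(Q_r + Q_w)
= (12.1×19.8 + 2.54×22.6)/(12.1 + 2.54) = 297.0/14.64 = 20.29 °C.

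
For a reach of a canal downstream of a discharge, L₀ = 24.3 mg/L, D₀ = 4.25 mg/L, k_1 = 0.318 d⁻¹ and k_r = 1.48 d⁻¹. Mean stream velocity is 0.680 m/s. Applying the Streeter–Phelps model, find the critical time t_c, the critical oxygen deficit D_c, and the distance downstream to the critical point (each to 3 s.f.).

t_c ≈ 0.446 d; D_c ≈ 4.53 mg/L; x_c ≈ 26.2 km

At the critical point dD/dt = 0, so k_1 L₀ e^(−k_1 t) = k_r D. Substituting D(t) from the Streeter–Phelps equation and solving for t gives
t_c = ln[(k_r/k_1)(1 − D₀(k_r−k_1)/(k_1 L₀))] / (k_r−k_1).
Here k_r−k_1 = 1.162 d⁻¹ and 1 − D₀(k_r−k_1)/(k_1 L₀) = 1 − 4.25×1.162/(0.318×24.3) = 0.3609, so
t_c = ln(4.654 × 0.3609) / 1.162 = 0.5186 / 1.162 = 0.4463 d.
L(t_c) = L₀ e^(−k_1 t_c) = 24.3 × 0.8677 = 21.08 mg/L, and at the critical point k_r D_c = k_1 L, so D_c = (0.318/1.48) × 21.08 = 4.530 mg/L.
x_c = v t_c = 0.680 m/s × 0.4463 d × 86400 s/d = 26220 m ≈ 26.2 km.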